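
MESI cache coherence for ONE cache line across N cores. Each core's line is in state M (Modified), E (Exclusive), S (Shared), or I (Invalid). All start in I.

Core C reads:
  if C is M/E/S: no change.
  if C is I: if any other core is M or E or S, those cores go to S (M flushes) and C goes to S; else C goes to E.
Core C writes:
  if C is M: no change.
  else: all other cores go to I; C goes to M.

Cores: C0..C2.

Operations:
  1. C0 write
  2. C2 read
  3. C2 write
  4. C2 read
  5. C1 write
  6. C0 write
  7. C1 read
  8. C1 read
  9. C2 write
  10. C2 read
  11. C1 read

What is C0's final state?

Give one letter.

Op 1: C0 write [C0 write: invalidate none -> C0=M] -> [M,I,I]
Op 2: C2 read [C2 read from I: others=['C0=M'] -> C2=S, others downsized to S] -> [S,I,S]
Op 3: C2 write [C2 write: invalidate ['C0=S'] -> C2=M] -> [I,I,M]
Op 4: C2 read [C2 read: already in M, no change] -> [I,I,M]
Op 5: C1 write [C1 write: invalidate ['C2=M'] -> C1=M] -> [I,M,I]
Op 6: C0 write [C0 write: invalidate ['C1=M'] -> C0=M] -> [M,I,I]
Op 7: C1 read [C1 read from I: others=['C0=M'] -> C1=S, others downsized to S] -> [S,S,I]
Op 8: C1 read [C1 read: already in S, no change] -> [S,S,I]
Op 9: C2 write [C2 write: invalidate ['C0=S', 'C1=S'] -> C2=M] -> [I,I,M]
Op 10: C2 read [C2 read: already in M, no change] -> [I,I,M]
Op 11: C1 read [C1 read from I: others=['C2=M'] -> C1=S, others downsized to S] -> [I,S,S]

Answer: I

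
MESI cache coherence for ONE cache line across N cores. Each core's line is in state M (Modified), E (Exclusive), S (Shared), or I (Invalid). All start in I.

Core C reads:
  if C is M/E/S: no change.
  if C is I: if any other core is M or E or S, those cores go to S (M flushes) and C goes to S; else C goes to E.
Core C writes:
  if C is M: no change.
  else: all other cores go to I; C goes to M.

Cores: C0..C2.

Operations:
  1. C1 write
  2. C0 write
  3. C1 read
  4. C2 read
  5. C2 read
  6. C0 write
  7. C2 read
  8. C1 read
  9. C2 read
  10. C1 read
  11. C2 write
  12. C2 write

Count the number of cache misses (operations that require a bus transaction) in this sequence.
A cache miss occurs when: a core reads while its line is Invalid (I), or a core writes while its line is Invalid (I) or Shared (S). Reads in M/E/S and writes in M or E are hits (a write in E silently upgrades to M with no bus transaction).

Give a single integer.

Op 1: C1 write [C1 write: invalidate none -> C1=M] -> [I,M,I] [MISS #1: write from I]
Op 2: C0 write [C0 write: invalidate ['C1=M'] -> C0=M] -> [M,I,I] [MISS #2: write from I]
Op 3: C1 read [C1 read from I: others=['C0=M'] -> C1=S, others downsized to S] -> [S,S,I] [MISS #3: read from I]
Op 4: C2 read [C2 read from I: others=['C0=S', 'C1=S'] -> C2=S, others downsized to S] -> [S,S,S] [MISS #4: read from I]
Op 5: C2 read [C2 read: already in S, no change] -> [S,S,S] [hit: read from S]
Op 6: C0 write [C0 write: invalidate ['C1=S', 'C2=S'] -> C0=M] -> [M,I,I] [MISS #5: write from S]
Op 7: C2 read [C2 read from I: others=['C0=M'] -> C2=S, others downsized to S] -> [S,I,S] [MISS #6: read from I]
Op 8: C1 read [C1 read from I: others=['C0=S', 'C2=S'] -> C1=S, others downsized to S] -> [S,S,S] [MISS #7: read from I]
Op 9: C2 read [C2 read: already in S, no change] -> [S,S,S] [hit: read from S]
Op 10: C1 read [C1 read: already in S, no change] -> [S,S,S] [hit: read from S]
Op 11: C2 write [C2 write: invalidate ['C0=S', 'C1=S'] -> C2=M] -> [I,I,M] [MISS #8: write from S]
Op 12: C2 write [C2 write: already M (modified), no change] -> [I,I,M] [hit: write from M]

Answer: 8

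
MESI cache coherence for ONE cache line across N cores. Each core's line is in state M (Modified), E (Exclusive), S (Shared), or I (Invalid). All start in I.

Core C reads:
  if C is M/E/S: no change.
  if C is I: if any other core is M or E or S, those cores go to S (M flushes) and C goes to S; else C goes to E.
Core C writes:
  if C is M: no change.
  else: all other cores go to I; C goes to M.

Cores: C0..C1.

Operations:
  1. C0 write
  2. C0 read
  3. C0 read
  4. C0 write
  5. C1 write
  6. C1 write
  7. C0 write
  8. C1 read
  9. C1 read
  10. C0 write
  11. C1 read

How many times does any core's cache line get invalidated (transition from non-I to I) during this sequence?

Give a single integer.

Op 1: C0 write [C0 write: invalidate none -> C0=M] -> [M,I] (invalidations this op: 0; running total: 0)
Op 2: C0 read [C0 read: already in M, no change] -> [M,I] (invalidations this op: 0; running total: 0)
Op 3: C0 read [C0 read: already in M, no change] -> [M,I] (invalidations this op: 0; running total: 0)
Op 4: C0 write [C0 write: already M (modified), no change] -> [M,I] (invalidations this op: 0; running total: 0)
Op 5: C1 write [C1 write: invalidate ['C0=M'] -> C1=M] -> [I,M] (invalidations this op: 1; running total: 1)
Op 6: C1 write [C1 write: already M (modified), no change] -> [I,M] (invalidations this op: 0; running total: 1)
Op 7: C0 write [C0 write: invalidate ['C1=M'] -> C0=M] -> [M,I] (invalidations this op: 1; running total: 2)
Op 8: C1 read [C1 read from I: others=['C0=M'] -> C1=S, others downsized to S] -> [S,S] (invalidations this op: 0; running total: 2)
Op 9: C1 read [C1 read: already in S, no change] -> [S,S] (invalidations this op: 0; running total: 2)
Op 10: C0 write [C0 write: invalidate ['C1=S'] -> C0=M] -> [M,I] (invalidations this op: 1; running total: 3)
Op 11: C1 read [C1 read from I: others=['C0=M'] -> C1=S, others downsized to S] -> [S,S] (invalidations this op: 0; running total: 3)

Answer: 3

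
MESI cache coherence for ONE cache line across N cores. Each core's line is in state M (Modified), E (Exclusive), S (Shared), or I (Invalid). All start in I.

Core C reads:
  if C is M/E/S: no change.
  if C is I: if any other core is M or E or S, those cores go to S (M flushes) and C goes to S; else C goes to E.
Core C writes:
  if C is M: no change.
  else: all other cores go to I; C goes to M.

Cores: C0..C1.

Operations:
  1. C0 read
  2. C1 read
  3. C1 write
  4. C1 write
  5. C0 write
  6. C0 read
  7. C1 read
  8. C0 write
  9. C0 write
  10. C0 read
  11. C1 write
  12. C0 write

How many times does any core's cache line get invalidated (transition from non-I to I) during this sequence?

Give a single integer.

Answer: 5

Derivation:
Op 1: C0 read [C0 read from I: no other sharers -> C0=E (exclusive)] -> [E,I] (invalidations this op: 0; running total: 0)
Op 2: C1 read [C1 read from I: others=['C0=E'] -> C1=S, others downsized to S] -> [S,S] (invalidations this op: 0; running total: 0)
Op 3: C1 write [C1 write: invalidate ['C0=S'] -> C1=M] -> [I,M] (invalidations this op: 1; running total: 1)
Op 4: C1 write [C1 write: already M (modified), no change] -> [I,M] (invalidations this op: 0; running total: 1)
Op 5: C0 write [C0 write: invalidate ['C1=M'] -> C0=M] -> [M,I] (invalidations this op: 1; running total: 2)
Op 6: C0 read [C0 read: already in M, no change] -> [M,I] (invalidations this op: 0; running total: 2)
Op 7: C1 read [C1 read from I: others=['C0=M'] -> C1=S, others downsized to S] -> [S,S] (invalidations this op: 0; running total: 2)
Op 8: C0 write [C0 write: invalidate ['C1=S'] -> C0=M] -> [M,I] (invalidations this op: 1; running total: 3)
Op 9: C0 write [C0 write: already M (modified), no change] -> [M,I] (invalidations this op: 0; running total: 3)
Op 10: C0 read [C0 read: already in M, no change] -> [M,I] (invalidations this op: 0; running total: 3)
Op 11: C1 write [C1 write: invalidate ['C0=M'] -> C1=M] -> [I,M] (invalidations this op: 1; running total: 4)
Op 12: C0 write [C0 write: invalidate ['C1=M'] -> C0=M] -> [M,I] (invalidations this op: 1; running total: 5)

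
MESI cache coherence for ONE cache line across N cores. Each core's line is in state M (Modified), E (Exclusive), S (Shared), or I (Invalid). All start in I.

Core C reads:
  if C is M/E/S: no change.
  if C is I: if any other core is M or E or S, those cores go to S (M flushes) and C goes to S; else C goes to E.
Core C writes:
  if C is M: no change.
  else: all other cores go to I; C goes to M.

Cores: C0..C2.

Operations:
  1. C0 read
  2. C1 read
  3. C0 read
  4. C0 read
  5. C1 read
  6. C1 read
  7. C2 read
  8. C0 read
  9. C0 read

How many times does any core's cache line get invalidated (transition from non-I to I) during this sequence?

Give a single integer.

Answer: 0

Derivation:
Op 1: C0 read [C0 read from I: no other sharers -> C0=E (exclusive)] -> [E,I,I] (invalidations this op: 0; running total: 0)
Op 2: C1 read [C1 read from I: others=['C0=E'] -> C1=S, others downsized to S] -> [S,S,I] (invalidations this op: 0; running total: 0)
Op 3: C0 read [C0 read: already in S, no change] -> [S,S,I] (invalidations this op: 0; running total: 0)
Op 4: C0 read [C0 read: already in S, no change] -> [S,S,I] (invalidations this op: 0; running total: 0)
Op 5: C1 read [C1 read: already in S, no change] -> [S,S,I] (invalidations this op: 0; running total: 0)
Op 6: C1 read [C1 read: already in S, no change] -> [S,S,I] (invalidations this op: 0; running total: 0)
Op 7: C2 read [C2 read from I: others=['C0=S', 'C1=S'] -> C2=S, others downsized to S] -> [S,S,S] (invalidations this op: 0; running total: 0)
Op 8: C0 read [C0 read: already in S, no change] -> [S,S,S] (invalidations this op: 0; running total: 0)
Op 9: C0 read [C0 read: already in S, no change] -> [S,S,S] (invalidations this op: 0; running total: 0)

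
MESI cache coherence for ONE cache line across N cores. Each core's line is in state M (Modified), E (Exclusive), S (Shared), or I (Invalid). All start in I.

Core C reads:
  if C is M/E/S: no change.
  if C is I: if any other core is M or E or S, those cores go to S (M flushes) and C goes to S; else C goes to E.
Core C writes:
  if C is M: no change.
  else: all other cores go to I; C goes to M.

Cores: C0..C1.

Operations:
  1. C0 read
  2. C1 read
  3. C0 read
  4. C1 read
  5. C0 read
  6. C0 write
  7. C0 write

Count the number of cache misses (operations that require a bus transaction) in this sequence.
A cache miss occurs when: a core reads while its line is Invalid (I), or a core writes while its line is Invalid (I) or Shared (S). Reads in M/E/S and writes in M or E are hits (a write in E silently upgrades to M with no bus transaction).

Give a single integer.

Answer: 3

Derivation:
Op 1: C0 read [C0 read from I: no other sharers -> C0=E (exclusive)] -> [E,I] [MISS #1: read from I]
Op 2: C1 read [C1 read from I: others=['C0=E'] -> C1=S, others downsized to S] -> [S,S] [MISS #2: read from I]
Op 3: C0 read [C0 read: already in S, no change] -> [S,S] [hit: read from S]
Op 4: C1 read [C1 read: already in S, no change] -> [S,S] [hit: read from S]
Op 5: C0 read [C0 read: already in S, no change] -> [S,S] [hit: read from S]
Op 6: C0 write [C0 write: invalidate ['C1=S'] -> C0=M] -> [M,I] [MISS #3: write from S]
Op 7: C0 write [C0 write: already M (modified), no change] -> [M,I] [hit: write from M]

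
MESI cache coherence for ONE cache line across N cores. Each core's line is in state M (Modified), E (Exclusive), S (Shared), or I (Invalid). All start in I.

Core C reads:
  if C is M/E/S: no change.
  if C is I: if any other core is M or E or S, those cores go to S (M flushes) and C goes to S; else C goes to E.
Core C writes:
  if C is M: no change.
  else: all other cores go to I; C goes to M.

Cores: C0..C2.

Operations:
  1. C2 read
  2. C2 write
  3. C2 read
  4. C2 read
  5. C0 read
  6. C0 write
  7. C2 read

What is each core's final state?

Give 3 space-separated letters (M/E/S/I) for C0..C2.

Op 1: C2 read [C2 read from I: no other sharers -> C2=E (exclusive)] -> [I,I,E]
Op 2: C2 write [C2 write: invalidate none -> C2=M] -> [I,I,M]
Op 3: C2 read [C2 read: already in M, no change] -> [I,I,M]
Op 4: C2 read [C2 read: already in M, no change] -> [I,I,M]
Op 5: C0 read [C0 read from I: others=['C2=M'] -> C0=S, others downsized to S] -> [S,I,S]
Op 6: C0 write [C0 write: invalidate ['C2=S'] -> C0=M] -> [M,I,I]
Op 7: C2 read [C2 read from I: others=['C0=M'] -> C2=S, others downsized to S] -> [S,I,S]

Answer: S I S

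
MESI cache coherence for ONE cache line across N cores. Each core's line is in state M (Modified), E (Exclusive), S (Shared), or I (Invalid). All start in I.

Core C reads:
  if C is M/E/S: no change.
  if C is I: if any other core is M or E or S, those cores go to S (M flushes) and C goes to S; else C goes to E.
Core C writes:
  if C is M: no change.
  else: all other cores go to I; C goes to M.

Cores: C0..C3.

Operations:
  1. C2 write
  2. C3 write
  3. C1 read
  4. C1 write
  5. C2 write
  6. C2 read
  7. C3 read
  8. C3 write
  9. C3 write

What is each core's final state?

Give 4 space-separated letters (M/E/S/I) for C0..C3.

Op 1: C2 write [C2 write: invalidate none -> C2=M] -> [I,I,M,I]
Op 2: C3 write [C3 write: invalidate ['C2=M'] -> C3=M] -> [I,I,I,M]
Op 3: C1 read [C1 read from I: others=['C3=M'] -> C1=S, others downsized to S] -> [I,S,I,S]
Op 4: C1 write [C1 write: invalidate ['C3=S'] -> C1=M] -> [I,M,I,I]
Op 5: C2 write [C2 write: invalidate ['C1=M'] -> C2=M] -> [I,I,M,I]
Op 6: C2 read [C2 read: already in M, no change] -> [I,I,M,I]
Op 7: C3 read [C3 read from I: others=['C2=M'] -> C3=S, others downsized to S] -> [I,I,S,S]
Op 8: C3 write [C3 write: invalidate ['C2=S'] -> C3=M] -> [I,I,I,M]
Op 9: C3 write [C3 write: already M (modified), no change] -> [I,I,I,M]

Answer: I I I M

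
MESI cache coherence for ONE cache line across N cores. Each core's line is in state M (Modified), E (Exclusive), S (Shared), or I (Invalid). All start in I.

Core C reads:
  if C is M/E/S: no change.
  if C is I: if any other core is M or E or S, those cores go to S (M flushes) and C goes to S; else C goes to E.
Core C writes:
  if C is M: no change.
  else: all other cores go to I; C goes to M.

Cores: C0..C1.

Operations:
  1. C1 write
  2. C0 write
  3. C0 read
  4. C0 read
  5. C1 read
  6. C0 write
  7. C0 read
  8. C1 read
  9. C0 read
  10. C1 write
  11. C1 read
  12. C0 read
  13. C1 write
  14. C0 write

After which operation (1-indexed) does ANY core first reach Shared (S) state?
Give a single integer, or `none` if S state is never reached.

Op 1: C1 write [C1 write: invalidate none -> C1=M] -> [I,M]
Op 2: C0 write [C0 write: invalidate ['C1=M'] -> C0=M] -> [M,I]
Op 3: C0 read [C0 read: already in M, no change] -> [M,I]
Op 4: C0 read [C0 read: already in M, no change] -> [M,I]
Op 5: C1 read [C1 read from I: others=['C0=M'] -> C1=S, others downsized to S] -> [S,S]
  -> First S state at op 5; remaining ops need not be traced.

Answer: 5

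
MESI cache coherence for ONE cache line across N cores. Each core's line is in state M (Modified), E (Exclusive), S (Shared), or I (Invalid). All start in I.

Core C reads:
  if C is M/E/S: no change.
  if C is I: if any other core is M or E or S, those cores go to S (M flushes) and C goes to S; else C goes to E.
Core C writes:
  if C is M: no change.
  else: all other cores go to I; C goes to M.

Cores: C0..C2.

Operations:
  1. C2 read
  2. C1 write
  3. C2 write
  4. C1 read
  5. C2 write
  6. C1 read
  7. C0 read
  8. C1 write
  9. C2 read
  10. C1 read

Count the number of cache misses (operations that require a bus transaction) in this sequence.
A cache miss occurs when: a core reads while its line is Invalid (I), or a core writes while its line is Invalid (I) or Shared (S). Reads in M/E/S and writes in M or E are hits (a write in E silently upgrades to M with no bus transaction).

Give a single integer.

Answer: 9

Derivation:
Op 1: C2 read [C2 read from I: no other sharers -> C2=E (exclusive)] -> [I,I,E] [MISS #1: read from I]
Op 2: C1 write [C1 write: invalidate ['C2=E'] -> C1=M] -> [I,M,I] [MISS #2: write from I]
Op 3: C2 write [C2 write: invalidate ['C1=M'] -> C2=M] -> [I,I,M] [MISS #3: write from I]
Op 4: C1 read [C1 read from I: others=['C2=M'] -> C1=S, others downsized to S] -> [I,S,S] [MISS #4: read from I]
Op 5: C2 write [C2 write: invalidate ['C1=S'] -> C2=M] -> [I,I,M] [MISS #5: write from S]
Op 6: C1 read [C1 read from I: others=['C2=M'] -> C1=S, others downsized to S] -> [I,S,S] [MISS #6: read from I]
Op 7: C0 read [C0 read from I: others=['C1=S', 'C2=S'] -> C0=S, others downsized to S] -> [S,S,S] [MISS #7: read from I]
Op 8: C1 write [C1 write: invalidate ['C0=S', 'C2=S'] -> C1=M] -> [I,M,I] [MISS #8: write from S]
Op 9: C2 read [C2 read from I: others=['C1=M'] -> C2=S, others downsized to S] -> [I,S,S] [MISS #9: read from I]
Op 10: C1 read [C1 read: already in S, no change] -> [I,S,S] [hit: read from S]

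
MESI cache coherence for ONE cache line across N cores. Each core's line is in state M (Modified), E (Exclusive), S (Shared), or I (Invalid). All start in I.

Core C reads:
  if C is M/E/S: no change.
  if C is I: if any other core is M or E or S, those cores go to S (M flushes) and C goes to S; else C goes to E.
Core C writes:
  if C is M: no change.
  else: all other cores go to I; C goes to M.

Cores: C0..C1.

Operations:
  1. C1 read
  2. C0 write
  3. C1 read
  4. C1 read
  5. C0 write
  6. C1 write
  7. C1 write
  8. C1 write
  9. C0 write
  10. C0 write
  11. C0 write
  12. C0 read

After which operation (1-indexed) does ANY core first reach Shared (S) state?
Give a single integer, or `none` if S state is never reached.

Answer: 3

Derivation:
Op 1: C1 read [C1 read from I: no other sharers -> C1=E (exclusive)] -> [I,E]
Op 2: C0 write [C0 write: invalidate ['C1=E'] -> C0=M] -> [M,I]
Op 3: C1 read [C1 read from I: others=['C0=M'] -> C1=S, others downsized to S] -> [S,S]
  -> First S state at op 3; remaining ops need not be traced.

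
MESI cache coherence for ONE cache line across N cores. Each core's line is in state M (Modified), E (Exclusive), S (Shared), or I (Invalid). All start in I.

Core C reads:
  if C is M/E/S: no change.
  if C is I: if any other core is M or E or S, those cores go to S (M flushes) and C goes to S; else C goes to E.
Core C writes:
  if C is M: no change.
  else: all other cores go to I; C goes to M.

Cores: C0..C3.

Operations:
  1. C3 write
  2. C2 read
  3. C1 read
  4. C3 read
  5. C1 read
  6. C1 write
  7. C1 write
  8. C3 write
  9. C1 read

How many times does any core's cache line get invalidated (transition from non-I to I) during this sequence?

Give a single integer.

Answer: 3

Derivation:
Op 1: C3 write [C3 write: invalidate none -> C3=M] -> [I,I,I,M] (invalidations this op: 0; running total: 0)
Op 2: C2 read [C2 read from I: others=['C3=M'] -> C2=S, others downsized to S] -> [I,I,S,S] (invalidations this op: 0; running total: 0)
Op 3: C1 read [C1 read from I: others=['C2=S', 'C3=S'] -> C1=S, others downsized to S] -> [I,S,S,S] (invalidations this op: 0; running total: 0)
Op 4: C3 read [C3 read: already in S, no change] -> [I,S,S,S] (invalidations this op: 0; running total: 0)
Op 5: C1 read [C1 read: already in S, no change] -> [I,S,S,S] (invalidations this op: 0; running total: 0)
Op 6: C1 write [C1 write: invalidate ['C2=S', 'C3=S'] -> C1=M] -> [I,M,I,I] (invalidations this op: 2; running total: 2)
Op 7: C1 write [C1 write: already M (modified), no change] -> [I,M,I,I] (invalidations this op: 0; running total: 2)
Op 8: C3 write [C3 write: invalidate ['C1=M'] -> C3=M] -> [I,I,I,M] (invalidations this op: 1; running total: 3)
Op 9: C1 read [C1 read from I: others=['C3=M'] -> C1=S, others downsized to S] -> [I,S,I,S] (invalidations this op: 0; running total: 3)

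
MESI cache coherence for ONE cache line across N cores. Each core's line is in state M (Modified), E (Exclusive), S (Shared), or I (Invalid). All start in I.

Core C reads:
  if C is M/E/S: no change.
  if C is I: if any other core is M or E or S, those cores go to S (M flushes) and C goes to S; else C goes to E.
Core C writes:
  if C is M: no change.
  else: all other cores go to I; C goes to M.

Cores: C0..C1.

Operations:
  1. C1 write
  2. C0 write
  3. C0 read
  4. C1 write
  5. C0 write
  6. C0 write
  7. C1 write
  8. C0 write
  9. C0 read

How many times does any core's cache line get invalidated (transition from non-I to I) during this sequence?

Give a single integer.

Op 1: C1 write [C1 write: invalidate none -> C1=M] -> [I,M] (invalidations this op: 0; running total: 0)
Op 2: C0 write [C0 write: invalidate ['C1=M'] -> C0=M] -> [M,I] (invalidations this op: 1; running total: 1)
Op 3: C0 read [C0 read: already in M, no change] -> [M,I] (invalidations this op: 0; running total: 1)
Op 4: C1 write [C1 write: invalidate ['C0=M'] -> C1=M] -> [I,M] (invalidations this op: 1; running total: 2)
Op 5: C0 write [C0 write: invalidate ['C1=M'] -> C0=M] -> [M,I] (invalidations this op: 1; running total: 3)
Op 6: C0 write [C0 write: already M (modified), no change] -> [M,I] (invalidations this op: 0; running total: 3)
Op 7: C1 write [C1 write: invalidate ['C0=M'] -> C1=M] -> [I,M] (invalidations this op: 1; running total: 4)
Op 8: C0 write [C0 write: invalidate ['C1=M'] -> C0=M] -> [M,I] (invalidations this op: 1; running total: 5)
Op 9: C0 read [C0 read: already in M, no change] -> [M,I] (invalidations this op: 0; running total: 5)

Answer: 5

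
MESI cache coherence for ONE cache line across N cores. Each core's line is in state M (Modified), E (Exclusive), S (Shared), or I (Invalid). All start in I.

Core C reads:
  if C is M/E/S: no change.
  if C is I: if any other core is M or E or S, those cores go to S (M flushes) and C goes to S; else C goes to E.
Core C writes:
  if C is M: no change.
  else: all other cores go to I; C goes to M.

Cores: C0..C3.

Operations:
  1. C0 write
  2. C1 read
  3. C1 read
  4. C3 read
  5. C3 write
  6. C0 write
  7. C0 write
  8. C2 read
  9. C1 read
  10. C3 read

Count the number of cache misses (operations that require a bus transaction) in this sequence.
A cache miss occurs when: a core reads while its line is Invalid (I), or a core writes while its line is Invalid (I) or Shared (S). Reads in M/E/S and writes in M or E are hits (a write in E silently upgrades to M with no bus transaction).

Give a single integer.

Op 1: C0 write [C0 write: invalidate none -> C0=M] -> [M,I,I,I] [MISS #1: write from I]
Op 2: C1 read [C1 read from I: others=['C0=M'] -> C1=S, others downsized to S] -> [S,S,I,I] [MISS #2: read from I]
Op 3: C1 read [C1 read: already in S, no change] -> [S,S,I,I] [hit: read from S]
Op 4: C3 read [C3 read from I: others=['C0=S', 'C1=S'] -> C3=S, others downsized to S] -> [S,S,I,S] [MISS #3: read from I]
Op 5: C3 write [C3 write: invalidate ['C0=S', 'C1=S'] -> C3=M] -> [I,I,I,M] [MISS #4: write from S]
Op 6: C0 write [C0 write: invalidate ['C3=M'] -> C0=M] -> [M,I,I,I] [MISS #5: write from I]
Op 7: C0 write [C0 write: already M (modified), no change] -> [M,I,I,I] [hit: write from M]
Op 8: C2 read [C2 read from I: others=['C0=M'] -> C2=S, others downsized to S] -> [S,I,S,I] [MISS #6: read from I]
Op 9: C1 read [C1 read from I: others=['C0=S', 'C2=S'] -> C1=S, others downsized to S] -> [S,S,S,I] [MISS #7: read from I]
Op 10: C3 read [C3 read from I: others=['C0=S', 'C1=S', 'C2=S'] -> C3=S, others downsized to S] -> [S,S,S,S] [MISS #8: read from I]

Answer: 8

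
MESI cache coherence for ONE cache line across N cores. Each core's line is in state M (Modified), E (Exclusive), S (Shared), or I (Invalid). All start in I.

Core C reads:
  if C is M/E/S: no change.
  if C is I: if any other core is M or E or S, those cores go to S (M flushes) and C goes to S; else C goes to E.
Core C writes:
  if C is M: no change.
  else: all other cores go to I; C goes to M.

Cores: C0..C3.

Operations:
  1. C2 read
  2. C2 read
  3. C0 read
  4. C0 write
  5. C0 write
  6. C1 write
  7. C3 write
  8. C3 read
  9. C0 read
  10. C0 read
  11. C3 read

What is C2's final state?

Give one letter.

Answer: I

Derivation:
Op 1: C2 read [C2 read from I: no other sharers -> C2=E (exclusive)] -> [I,I,E,I]
Op 2: C2 read [C2 read: already in E, no change] -> [I,I,E,I]
Op 3: C0 read [C0 read from I: others=['C2=E'] -> C0=S, others downsized to S] -> [S,I,S,I]
Op 4: C0 write [C0 write: invalidate ['C2=S'] -> C0=M] -> [M,I,I,I]
Op 5: C0 write [C0 write: already M (modified), no change] -> [M,I,I,I]
Op 6: C1 write [C1 write: invalidate ['C0=M'] -> C1=M] -> [I,M,I,I]
Op 7: C3 write [C3 write: invalidate ['C1=M'] -> C3=M] -> [I,I,I,M]
Op 8: C3 read [C3 read: already in M, no change] -> [I,I,I,M]
Op 9: C0 read [C0 read from I: others=['C3=M'] -> C0=S, others downsized to S] -> [S,I,I,S]
Op 10: C0 read [C0 read: already in S, no change] -> [S,I,I,S]
Op 11: C3 read [C3 read: already in S, no change] -> [S,I,I,S]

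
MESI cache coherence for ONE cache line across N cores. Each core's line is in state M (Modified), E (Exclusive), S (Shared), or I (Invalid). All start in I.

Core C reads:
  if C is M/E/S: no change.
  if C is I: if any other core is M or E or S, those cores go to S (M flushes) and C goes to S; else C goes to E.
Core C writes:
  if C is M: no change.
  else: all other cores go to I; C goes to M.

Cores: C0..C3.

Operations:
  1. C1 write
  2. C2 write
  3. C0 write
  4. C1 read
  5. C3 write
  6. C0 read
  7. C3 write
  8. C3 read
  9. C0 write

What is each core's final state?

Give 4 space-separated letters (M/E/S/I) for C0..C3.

Answer: M I I I

Derivation:
Op 1: C1 write [C1 write: invalidate none -> C1=M] -> [I,M,I,I]
Op 2: C2 write [C2 write: invalidate ['C1=M'] -> C2=M] -> [I,I,M,I]
Op 3: C0 write [C0 write: invalidate ['C2=M'] -> C0=M] -> [M,I,I,I]
Op 4: C1 read [C1 read from I: others=['C0=M'] -> C1=S, others downsized to S] -> [S,S,I,I]
Op 5: C3 write [C3 write: invalidate ['C0=S', 'C1=S'] -> C3=M] -> [I,I,I,M]
Op 6: C0 read [C0 read from I: others=['C3=M'] -> C0=S, others downsized to S] -> [S,I,I,S]
Op 7: C3 write [C3 write: invalidate ['C0=S'] -> C3=M] -> [I,I,I,M]
Op 8: C3 read [C3 read: already in M, no change] -> [I,I,I,M]
Op 9: C0 write [C0 write: invalidate ['C3=M'] -> C0=M] -> [M,I,I,I]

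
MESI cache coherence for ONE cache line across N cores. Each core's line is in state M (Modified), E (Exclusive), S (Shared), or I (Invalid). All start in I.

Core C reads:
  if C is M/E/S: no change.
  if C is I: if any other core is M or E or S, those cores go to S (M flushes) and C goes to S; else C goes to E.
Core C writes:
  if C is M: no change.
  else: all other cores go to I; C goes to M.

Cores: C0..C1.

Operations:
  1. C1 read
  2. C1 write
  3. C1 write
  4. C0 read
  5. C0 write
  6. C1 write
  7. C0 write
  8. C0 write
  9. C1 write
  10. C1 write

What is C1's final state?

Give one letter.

Answer: M

Derivation:
Op 1: C1 read [C1 read from I: no other sharers -> C1=E (exclusive)] -> [I,E]
Op 2: C1 write [C1 write: invalidate none -> C1=M] -> [I,M]
Op 3: C1 write [C1 write: already M (modified), no change] -> [I,M]
Op 4: C0 read [C0 read from I: others=['C1=M'] -> C0=S, others downsized to S] -> [S,S]
Op 5: C0 write [C0 write: invalidate ['C1=S'] -> C0=M] -> [M,I]
Op 6: C1 write [C1 write: invalidate ['C0=M'] -> C1=M] -> [I,M]
Op 7: C0 write [C0 write: invalidate ['C1=M'] -> C0=M] -> [M,I]
Op 8: C0 write [C0 write: already M (modified), no change] -> [M,I]
Op 9: C1 write [C1 write: invalidate ['C0=M'] -> C1=M] -> [I,M]
Op 10: C1 write [C1 write: already M (modified), no change] -> [I,M]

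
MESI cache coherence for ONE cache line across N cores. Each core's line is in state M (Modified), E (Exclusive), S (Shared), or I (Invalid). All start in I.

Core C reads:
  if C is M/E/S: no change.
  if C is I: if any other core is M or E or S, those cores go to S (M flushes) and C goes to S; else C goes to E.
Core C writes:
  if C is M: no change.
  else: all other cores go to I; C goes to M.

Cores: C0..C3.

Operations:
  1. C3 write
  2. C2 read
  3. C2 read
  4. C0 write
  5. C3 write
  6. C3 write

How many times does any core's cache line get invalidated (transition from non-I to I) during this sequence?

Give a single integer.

Op 1: C3 write [C3 write: invalidate none -> C3=M] -> [I,I,I,M] (invalidations this op: 0; running total: 0)
Op 2: C2 read [C2 read from I: others=['C3=M'] -> C2=S, others downsized to S] -> [I,I,S,S] (invalidations this op: 0; running total: 0)
Op 3: C2 read [C2 read: already in S, no change] -> [I,I,S,S] (invalidations this op: 0; running total: 0)
Op 4: C0 write [C0 write: invalidate ['C2=S', 'C3=S'] -> C0=M] -> [M,I,I,I] (invalidations this op: 2; running total: 2)
Op 5: C3 write [C3 write: invalidate ['C0=M'] -> C3=M] -> [I,I,I,M] (invalidations this op: 1; running total: 3)
Op 6: C3 write [C3 write: already M (modified), no change] -> [I,I,I,M] (invalidations this op: 0; running total: 3)

Answer: 3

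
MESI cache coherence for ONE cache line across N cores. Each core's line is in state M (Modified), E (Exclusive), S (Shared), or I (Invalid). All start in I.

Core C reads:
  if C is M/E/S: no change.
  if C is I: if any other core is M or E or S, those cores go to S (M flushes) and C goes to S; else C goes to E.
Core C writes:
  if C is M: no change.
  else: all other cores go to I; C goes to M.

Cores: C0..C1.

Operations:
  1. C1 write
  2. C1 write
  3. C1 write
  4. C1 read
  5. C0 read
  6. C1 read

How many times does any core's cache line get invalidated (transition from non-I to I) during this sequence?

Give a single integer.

Op 1: C1 write [C1 write: invalidate none -> C1=M] -> [I,M] (invalidations this op: 0; running total: 0)
Op 2: C1 write [C1 write: already M (modified), no change] -> [I,M] (invalidations this op: 0; running total: 0)
Op 3: C1 write [C1 write: already M (modified), no change] -> [I,M] (invalidations this op: 0; running total: 0)
Op 4: C1 read [C1 read: already in M, no change] -> [I,M] (invalidations this op: 0; running total: 0)
Op 5: C0 read [C0 read from I: others=['C1=M'] -> C0=S, others downsized to S] -> [S,S] (invalidations this op: 0; running total: 0)
Op 6: C1 read [C1 read: already in S, no change] -> [S,S] (invalidations this op: 0; running total: 0)

Answer: 0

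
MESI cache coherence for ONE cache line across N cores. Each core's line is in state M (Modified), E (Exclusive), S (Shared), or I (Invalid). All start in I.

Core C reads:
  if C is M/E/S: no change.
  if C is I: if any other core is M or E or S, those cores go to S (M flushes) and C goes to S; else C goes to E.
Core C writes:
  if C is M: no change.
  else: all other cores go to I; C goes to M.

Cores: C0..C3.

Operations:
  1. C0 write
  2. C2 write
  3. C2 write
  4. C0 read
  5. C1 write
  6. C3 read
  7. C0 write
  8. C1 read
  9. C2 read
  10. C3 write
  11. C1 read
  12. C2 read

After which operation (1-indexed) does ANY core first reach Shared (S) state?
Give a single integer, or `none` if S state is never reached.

Op 1: C0 write [C0 write: invalidate none -> C0=M] -> [M,I,I,I]
Op 2: C2 write [C2 write: invalidate ['C0=M'] -> C2=M] -> [I,I,M,I]
Op 3: C2 write [C2 write: already M (modified), no change] -> [I,I,M,I]
Op 4: C0 read [C0 read from I: others=['C2=M'] -> C0=S, others downsized to S] -> [S,I,S,I]
  -> First S state at op 4; remaining ops need not be traced.

Answer: 4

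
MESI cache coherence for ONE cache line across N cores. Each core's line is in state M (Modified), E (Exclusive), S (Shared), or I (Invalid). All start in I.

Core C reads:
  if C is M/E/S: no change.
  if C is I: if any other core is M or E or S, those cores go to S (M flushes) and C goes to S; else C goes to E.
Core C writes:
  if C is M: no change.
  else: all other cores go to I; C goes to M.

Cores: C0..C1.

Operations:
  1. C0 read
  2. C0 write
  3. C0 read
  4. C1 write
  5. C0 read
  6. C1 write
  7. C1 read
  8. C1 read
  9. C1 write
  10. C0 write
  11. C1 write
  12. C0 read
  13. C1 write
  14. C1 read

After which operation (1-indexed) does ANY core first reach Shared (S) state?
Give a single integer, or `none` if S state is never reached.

Answer: 5

Derivation:
Op 1: C0 read [C0 read from I: no other sharers -> C0=E (exclusive)] -> [E,I]
Op 2: C0 write [C0 write: invalidate none -> C0=M] -> [M,I]
Op 3: C0 read [C0 read: already in M, no change] -> [M,I]
Op 4: C1 write [C1 write: invalidate ['C0=M'] -> C1=M] -> [I,M]
Op 5: C0 read [C0 read from I: others=['C1=M'] -> C0=S, others downsized to S] -> [S,S]
  -> First S state at op 5; remaining ops need not be traced.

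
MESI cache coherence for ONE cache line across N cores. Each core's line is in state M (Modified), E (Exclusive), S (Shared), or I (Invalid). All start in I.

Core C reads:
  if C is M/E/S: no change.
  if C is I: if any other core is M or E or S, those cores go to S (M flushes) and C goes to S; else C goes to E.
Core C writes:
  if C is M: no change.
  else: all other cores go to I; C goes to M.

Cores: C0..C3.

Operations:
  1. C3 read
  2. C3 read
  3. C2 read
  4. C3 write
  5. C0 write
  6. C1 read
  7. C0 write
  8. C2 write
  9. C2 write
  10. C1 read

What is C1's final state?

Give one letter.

Answer: S

Derivation:
Op 1: C3 read [C3 read from I: no other sharers -> C3=E (exclusive)] -> [I,I,I,E]
Op 2: C3 read [C3 read: already in E, no change] -> [I,I,I,E]
Op 3: C2 read [C2 read from I: others=['C3=E'] -> C2=S, others downsized to S] -> [I,I,S,S]
Op 4: C3 write [C3 write: invalidate ['C2=S'] -> C3=M] -> [I,I,I,M]
Op 5: C0 write [C0 write: invalidate ['C3=M'] -> C0=M] -> [M,I,I,I]
Op 6: C1 read [C1 read from I: others=['C0=M'] -> C1=S, others downsized to S] -> [S,S,I,I]
Op 7: C0 write [C0 write: invalidate ['C1=S'] -> C0=M] -> [M,I,I,I]
Op 8: C2 write [C2 write: invalidate ['C0=M'] -> C2=M] -> [I,I,M,I]
Op 9: C2 write [C2 write: already M (modified), no change] -> [I,I,M,I]
Op 10: C1 read [C1 read from I: others=['C2=M'] -> C1=S, others downsized to S] -> [I,S,S,I]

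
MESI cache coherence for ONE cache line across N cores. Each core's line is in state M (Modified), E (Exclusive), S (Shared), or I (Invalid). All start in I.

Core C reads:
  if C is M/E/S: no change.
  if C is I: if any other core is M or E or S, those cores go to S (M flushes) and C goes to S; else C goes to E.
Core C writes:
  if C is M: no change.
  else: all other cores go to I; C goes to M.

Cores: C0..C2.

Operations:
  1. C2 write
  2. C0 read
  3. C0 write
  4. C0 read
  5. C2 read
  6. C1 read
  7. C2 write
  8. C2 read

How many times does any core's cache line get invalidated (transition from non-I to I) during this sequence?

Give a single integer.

Op 1: C2 write [C2 write: invalidate none -> C2=M] -> [I,I,M] (invalidations this op: 0; running total: 0)
Op 2: C0 read [C0 read from I: others=['C2=M'] -> C0=S, others downsized to S] -> [S,I,S] (invalidations this op: 0; running total: 0)
Op 3: C0 write [C0 write: invalidate ['C2=S'] -> C0=M] -> [M,I,I] (invalidations this op: 1; running total: 1)
Op 4: C0 read [C0 read: already in M, no change] -> [M,I,I] (invalidations this op: 0; running total: 1)
Op 5: C2 read [C2 read from I: others=['C0=M'] -> C2=S, others downsized to S] -> [S,I,S] (invalidations this op: 0; running total: 1)
Op 6: C1 read [C1 read from I: others=['C0=S', 'C2=S'] -> C1=S, others downsized to S] -> [S,S,S] (invalidations this op: 0; running total: 1)
Op 7: C2 write [C2 write: invalidate ['C0=S', 'C1=S'] -> C2=M] -> [I,I,M] (invalidations this op: 2; running total: 3)
Op 8: C2 read [C2 read: already in M, no change] -> [I,I,M] (invalidations this op: 0; running total: 3)

Answer: 3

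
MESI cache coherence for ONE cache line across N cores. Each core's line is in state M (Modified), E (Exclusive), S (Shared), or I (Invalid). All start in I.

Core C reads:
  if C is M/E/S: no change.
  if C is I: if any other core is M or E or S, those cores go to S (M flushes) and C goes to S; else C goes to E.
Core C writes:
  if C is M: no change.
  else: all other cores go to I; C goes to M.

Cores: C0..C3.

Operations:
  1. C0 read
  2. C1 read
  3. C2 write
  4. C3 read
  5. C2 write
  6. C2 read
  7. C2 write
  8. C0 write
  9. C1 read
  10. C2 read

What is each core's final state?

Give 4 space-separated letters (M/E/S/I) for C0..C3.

Op 1: C0 read [C0 read from I: no other sharers -> C0=E (exclusive)] -> [E,I,I,I]
Op 2: C1 read [C1 read from I: others=['C0=E'] -> C1=S, others downsized to S] -> [S,S,I,I]
Op 3: C2 write [C2 write: invalidate ['C0=S', 'C1=S'] -> C2=M] -> [I,I,M,I]
Op 4: C3 read [C3 read from I: others=['C2=M'] -> C3=S, others downsized to S] -> [I,I,S,S]
Op 5: C2 write [C2 write: invalidate ['C3=S'] -> C2=M] -> [I,I,M,I]
Op 6: C2 read [C2 read: already in M, no change] -> [I,I,M,I]
Op 7: C2 write [C2 write: already M (modified), no change] -> [I,I,M,I]
Op 8: C0 write [C0 write: invalidate ['C2=M'] -> C0=M] -> [M,I,I,I]
Op 9: C1 read [C1 read from I: others=['C0=M'] -> C1=S, others downsized to S] -> [S,S,I,I]
Op 10: C2 read [C2 read from I: others=['C0=S', 'C1=S'] -> C2=S, others downsized to S] -> [S,S,S,I]

Answer: S S S I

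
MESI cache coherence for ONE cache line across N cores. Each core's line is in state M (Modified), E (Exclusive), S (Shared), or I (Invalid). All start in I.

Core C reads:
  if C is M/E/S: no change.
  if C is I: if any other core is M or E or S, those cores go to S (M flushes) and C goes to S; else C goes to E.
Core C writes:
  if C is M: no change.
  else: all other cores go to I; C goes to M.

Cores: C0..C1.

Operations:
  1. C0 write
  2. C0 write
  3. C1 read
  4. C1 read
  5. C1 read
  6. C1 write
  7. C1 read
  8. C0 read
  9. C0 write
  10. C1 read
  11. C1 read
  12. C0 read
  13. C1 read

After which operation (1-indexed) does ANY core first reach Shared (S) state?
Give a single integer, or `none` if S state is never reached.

Op 1: C0 write [C0 write: invalidate none -> C0=M] -> [M,I]
Op 2: C0 write [C0 write: already M (modified), no change] -> [M,I]
Op 3: C1 read [C1 read from I: others=['C0=M'] -> C1=S, others downsized to S] -> [S,S]
  -> First S state at op 3; remaining ops need not be traced.

Answer: 3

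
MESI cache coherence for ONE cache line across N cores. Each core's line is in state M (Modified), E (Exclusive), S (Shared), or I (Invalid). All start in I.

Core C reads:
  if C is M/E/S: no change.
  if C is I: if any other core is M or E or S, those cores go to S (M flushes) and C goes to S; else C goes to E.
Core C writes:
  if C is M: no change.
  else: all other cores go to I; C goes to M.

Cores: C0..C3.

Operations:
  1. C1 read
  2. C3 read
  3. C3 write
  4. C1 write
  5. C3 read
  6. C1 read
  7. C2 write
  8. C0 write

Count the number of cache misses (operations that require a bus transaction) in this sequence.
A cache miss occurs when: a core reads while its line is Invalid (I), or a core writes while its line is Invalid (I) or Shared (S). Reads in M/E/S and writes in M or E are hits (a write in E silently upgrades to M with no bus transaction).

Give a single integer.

Answer: 7

Derivation:
Op 1: C1 read [C1 read from I: no other sharers -> C1=E (exclusive)] -> [I,E,I,I] [MISS #1: read from I]
Op 2: C3 read [C3 read from I: others=['C1=E'] -> C3=S, others downsized to S] -> [I,S,I,S] [MISS #2: read from I]
Op 3: C3 write [C3 write: invalidate ['C1=S'] -> C3=M] -> [I,I,I,M] [MISS #3: write from S]
Op 4: C1 write [C1 write: invalidate ['C3=M'] -> C1=M] -> [I,M,I,I] [MISS #4: write from I]
Op 5: C3 read [C3 read from I: others=['C1=M'] -> C3=S, others downsized to S] -> [I,S,I,S] [MISS #5: read from I]
Op 6: C1 read [C1 read: already in S, no change] -> [I,S,I,S] [hit: read from S]
Op 7: C2 write [C2 write: invalidate ['C1=S', 'C3=S'] -> C2=M] -> [I,I,M,I] [MISS #6: write from I]
Op 8: C0 write [C0 write: invalidate ['C2=M'] -> C0=M] -> [M,I,I,I] [MISS #7: write from I]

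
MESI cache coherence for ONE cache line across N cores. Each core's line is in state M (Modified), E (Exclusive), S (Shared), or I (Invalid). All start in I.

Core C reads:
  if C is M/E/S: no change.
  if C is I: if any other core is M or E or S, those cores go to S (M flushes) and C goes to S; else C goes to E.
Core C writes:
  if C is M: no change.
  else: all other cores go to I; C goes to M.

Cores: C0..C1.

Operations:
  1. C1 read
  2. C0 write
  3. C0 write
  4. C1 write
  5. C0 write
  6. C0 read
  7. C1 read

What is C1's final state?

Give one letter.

Answer: S

Derivation:
Op 1: C1 read [C1 read from I: no other sharers -> C1=E (exclusive)] -> [I,E]
Op 2: C0 write [C0 write: invalidate ['C1=E'] -> C0=M] -> [M,I]
Op 3: C0 write [C0 write: already M (modified), no change] -> [M,I]
Op 4: C1 write [C1 write: invalidate ['C0=M'] -> C1=M] -> [I,M]
Op 5: C0 write [C0 write: invalidate ['C1=M'] -> C0=M] -> [M,I]
Op 6: C0 read [C0 read: already in M, no change] -> [M,I]
Op 7: C1 read [C1 read from I: others=['C0=M'] -> C1=S, others downsized to S] -> [S,S]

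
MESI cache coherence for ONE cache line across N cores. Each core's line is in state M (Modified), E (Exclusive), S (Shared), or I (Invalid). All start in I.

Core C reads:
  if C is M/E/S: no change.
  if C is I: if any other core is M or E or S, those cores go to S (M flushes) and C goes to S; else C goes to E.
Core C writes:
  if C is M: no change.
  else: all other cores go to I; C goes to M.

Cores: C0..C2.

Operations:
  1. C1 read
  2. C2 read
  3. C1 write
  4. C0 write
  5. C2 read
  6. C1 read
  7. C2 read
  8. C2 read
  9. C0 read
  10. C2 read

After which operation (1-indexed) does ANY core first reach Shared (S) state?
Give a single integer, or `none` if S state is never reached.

Op 1: C1 read [C1 read from I: no other sharers -> C1=E (exclusive)] -> [I,E,I]
Op 2: C2 read [C2 read from I: others=['C1=E'] -> C2=S, others downsized to S] -> [I,S,S]
  -> First S state at op 2; remaining ops need not be traced.

Answer: 2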